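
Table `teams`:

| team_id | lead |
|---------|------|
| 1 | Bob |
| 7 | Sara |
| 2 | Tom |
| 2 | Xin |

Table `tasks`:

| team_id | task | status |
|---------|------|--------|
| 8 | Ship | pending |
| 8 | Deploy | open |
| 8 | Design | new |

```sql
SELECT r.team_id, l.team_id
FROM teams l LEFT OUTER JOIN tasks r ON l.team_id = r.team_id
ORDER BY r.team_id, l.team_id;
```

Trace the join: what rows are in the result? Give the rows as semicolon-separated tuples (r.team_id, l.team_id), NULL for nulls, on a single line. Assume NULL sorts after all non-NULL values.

(NULL, 1); (NULL, 2); (NULL, 2); (NULL, 7)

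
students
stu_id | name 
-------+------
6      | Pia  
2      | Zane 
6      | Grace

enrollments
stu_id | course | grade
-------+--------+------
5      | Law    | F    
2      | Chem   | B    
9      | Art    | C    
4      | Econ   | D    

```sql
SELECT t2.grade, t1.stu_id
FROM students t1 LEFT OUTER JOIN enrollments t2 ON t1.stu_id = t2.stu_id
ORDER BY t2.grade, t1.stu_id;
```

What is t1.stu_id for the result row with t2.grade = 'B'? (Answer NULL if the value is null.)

2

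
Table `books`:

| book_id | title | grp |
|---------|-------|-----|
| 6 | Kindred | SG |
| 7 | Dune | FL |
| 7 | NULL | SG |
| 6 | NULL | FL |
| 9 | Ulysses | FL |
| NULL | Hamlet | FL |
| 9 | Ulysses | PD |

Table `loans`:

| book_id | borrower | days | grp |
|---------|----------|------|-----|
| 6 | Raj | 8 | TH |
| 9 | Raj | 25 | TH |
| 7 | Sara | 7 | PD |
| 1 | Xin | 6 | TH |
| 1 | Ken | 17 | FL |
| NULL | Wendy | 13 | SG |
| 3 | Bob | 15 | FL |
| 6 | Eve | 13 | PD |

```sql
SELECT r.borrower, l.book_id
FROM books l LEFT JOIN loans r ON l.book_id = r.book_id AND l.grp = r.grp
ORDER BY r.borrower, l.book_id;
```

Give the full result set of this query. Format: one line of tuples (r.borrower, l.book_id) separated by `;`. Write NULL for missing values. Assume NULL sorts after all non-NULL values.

LEFT JOIN keeps every row from `books`; unmatched rows get NULL for `loans`'s columns.
Matching on l.book_id = r.book_id AND l.grp = r.grp. A NULL in a compared column never satisfies the condition.
- l row (book_id=6, grp=SG): no match → kept, r columns NULL.
- l row (book_id=7, grp=FL): no match → kept, r columns NULL.
- l row (book_id=7, grp=SG): no match → kept, r columns NULL.
- l row (book_id=6, grp=FL): no match → kept, r columns NULL.
- l row (book_id=9, grp=FL): no match → kept, r columns NULL.
- l row (book_id=NULL, grp=FL): no match → kept, r columns NULL.
- l row (book_id=9, grp=PD): no match → kept, r columns NULL.
After projecting and ordering:
r.borrower | l.book_id
NULL | 6
NULL | 6
NULL | 7
NULL | 7
NULL | 9
NULL | 9
NULL | NULL

(NULL, 6); (NULL, 6); (NULL, 7); (NULL, 7); (NULL, 9); (NULL, 9); (NULL, NULL)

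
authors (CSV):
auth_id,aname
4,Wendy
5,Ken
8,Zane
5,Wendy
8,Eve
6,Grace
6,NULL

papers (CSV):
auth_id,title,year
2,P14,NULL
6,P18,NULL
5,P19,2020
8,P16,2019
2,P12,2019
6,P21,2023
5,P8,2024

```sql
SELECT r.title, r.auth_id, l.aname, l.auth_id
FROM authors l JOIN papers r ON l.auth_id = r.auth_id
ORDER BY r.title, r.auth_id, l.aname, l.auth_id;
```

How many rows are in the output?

10

INNER JOIN keeps only pairs where the ON condition holds.
Matching on l.auth_id = r.auth_id.
Matched pairs: 10.
Total: 10 rows.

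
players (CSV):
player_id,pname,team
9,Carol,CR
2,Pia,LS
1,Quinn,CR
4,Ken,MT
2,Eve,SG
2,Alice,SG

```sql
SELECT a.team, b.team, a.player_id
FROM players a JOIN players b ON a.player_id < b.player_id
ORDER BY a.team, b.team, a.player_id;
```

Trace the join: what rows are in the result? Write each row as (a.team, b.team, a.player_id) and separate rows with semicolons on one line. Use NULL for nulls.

(CR, CR, 1); (CR, LS, 1); (CR, MT, 1); (CR, SG, 1); (CR, SG, 1); (LS, CR, 2); (LS, MT, 2); (MT, CR, 4); (SG, CR, 2); (SG, CR, 2); (SG, MT, 2); (SG, MT, 2)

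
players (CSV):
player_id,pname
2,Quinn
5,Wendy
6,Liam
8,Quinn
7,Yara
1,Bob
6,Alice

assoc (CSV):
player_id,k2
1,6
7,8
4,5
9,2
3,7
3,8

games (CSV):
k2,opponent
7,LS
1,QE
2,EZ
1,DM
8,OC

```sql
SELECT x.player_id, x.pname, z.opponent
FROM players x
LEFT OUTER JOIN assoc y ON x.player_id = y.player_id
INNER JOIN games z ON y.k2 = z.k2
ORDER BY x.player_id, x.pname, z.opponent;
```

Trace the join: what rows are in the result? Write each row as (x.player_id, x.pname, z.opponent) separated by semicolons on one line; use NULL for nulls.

(7, Yara, OC)

Evaluate left to right. First `players x LEFT JOIN assoc y` on player_id: 7 row(s).
Then INNER JOIN `games z` on k2: keep only rows whose y.k2 appears in z.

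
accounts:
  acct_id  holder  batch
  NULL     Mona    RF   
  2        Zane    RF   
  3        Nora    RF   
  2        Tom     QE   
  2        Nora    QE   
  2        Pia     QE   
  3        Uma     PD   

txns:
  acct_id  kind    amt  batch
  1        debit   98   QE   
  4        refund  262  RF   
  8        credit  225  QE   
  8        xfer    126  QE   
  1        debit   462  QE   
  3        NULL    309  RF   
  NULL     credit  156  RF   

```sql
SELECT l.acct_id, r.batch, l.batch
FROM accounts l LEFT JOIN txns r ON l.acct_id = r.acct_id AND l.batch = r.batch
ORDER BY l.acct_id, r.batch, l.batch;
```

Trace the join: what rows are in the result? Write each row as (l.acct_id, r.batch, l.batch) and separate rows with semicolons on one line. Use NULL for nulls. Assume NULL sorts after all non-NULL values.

LEFT JOIN keeps every row from `accounts`; unmatched rows get NULL for `txns`'s columns.
Matching on l.acct_id = r.acct_id AND l.batch = r.batch. A NULL in a compared column never satisfies the condition.
- l (acct_id=NULL, batch=RF) has no partner → padded with NULL.
- l (acct_id=2, batch=RF) has no partner → padded with NULL.
- l (acct_id=3, batch=RF) pairs with 1 row(s) of r.
- l (acct_id=2, batch=QE) has no partner → padded with NULL.
- l (acct_id=2, batch=QE) has no partner → padded with NULL.
- l (acct_id=2, batch=QE) has no partner → padded with NULL.
- l (acct_id=3, batch=PD) has no partner → padded with NULL.
After projecting and ordering:
l.acct_id | r.batch | l.batch
2 | NULL | QE
2 | NULL | QE
2 | NULL | QE
2 | NULL | RF
3 | RF | RF
3 | NULL | PD
NULL | NULL | RF

(2, NULL, QE); (2, NULL, QE); (2, NULL, QE); (2, NULL, RF); (3, RF, RF); (3, NULL, PD); (NULL, NULL, RF)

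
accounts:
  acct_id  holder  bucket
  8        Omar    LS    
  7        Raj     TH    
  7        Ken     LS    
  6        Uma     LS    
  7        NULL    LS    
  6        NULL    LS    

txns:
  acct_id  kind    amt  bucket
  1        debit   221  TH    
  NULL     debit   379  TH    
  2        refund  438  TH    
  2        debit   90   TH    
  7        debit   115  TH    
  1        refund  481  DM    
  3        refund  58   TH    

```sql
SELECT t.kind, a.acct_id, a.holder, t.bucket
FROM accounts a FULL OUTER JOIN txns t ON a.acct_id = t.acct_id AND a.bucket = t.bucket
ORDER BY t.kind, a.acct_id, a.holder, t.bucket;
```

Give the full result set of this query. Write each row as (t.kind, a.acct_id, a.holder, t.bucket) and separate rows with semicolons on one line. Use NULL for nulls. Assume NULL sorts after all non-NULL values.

FULL OUTER JOIN keeps every row from both sides; unmatched rows get NULL for the other side's columns.
Matching on a.acct_id = t.acct_id AND a.bucket = t.bucket. A NULL in a compared column never satisfies the condition.
- a[0] acct_id=8, bucket=LS → no match; kept with NULLs on the t side.
- a[1] acct_id=7, bucket=TH → 1 match(es) in t → 1 row(s).
- a[2] acct_id=7, bucket=LS → no match; kept with NULLs on the t side.
- a[3] acct_id=6, bucket=LS → no match; kept with NULLs on the t side.
- a[4] acct_id=7, bucket=LS → no match; kept with NULLs on the t side.
- a[5] acct_id=6, bucket=LS → no match; kept with NULLs on the t side.
- 6 row(s) from t found no a partner → padded with NULL.

(debit, 7, Raj, TH); (debit, NULL, NULL, TH); (debit, NULL, NULL, TH); (debit, NULL, NULL, TH); (refund, NULL, NULL, DM); (refund, NULL, NULL, TH); (refund, NULL, NULL, TH); (NULL, 6, Uma, NULL); (NULL, 6, NULL, NULL); (NULL, 7, Ken, NULL); (NULL, 7, NULL, NULL); (NULL, 8, Omar, NULL)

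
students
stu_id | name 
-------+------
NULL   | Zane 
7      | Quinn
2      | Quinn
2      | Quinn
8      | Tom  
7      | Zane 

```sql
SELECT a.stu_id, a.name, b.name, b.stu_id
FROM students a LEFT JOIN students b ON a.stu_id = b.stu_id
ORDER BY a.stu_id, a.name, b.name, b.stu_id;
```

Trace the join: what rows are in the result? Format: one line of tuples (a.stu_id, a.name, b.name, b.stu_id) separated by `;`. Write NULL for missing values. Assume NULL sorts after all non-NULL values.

(2, Quinn, Quinn, 2); (2, Quinn, Quinn, 2); (2, Quinn, Quinn, 2); (2, Quinn, Quinn, 2); (7, Quinn, Quinn, 7); (7, Quinn, Zane, 7); (7, Zane, Quinn, 7); (7, Zane, Zane, 7); (8, Tom, Tom, 8); (NULL, Zane, NULL, NULL)

LEFT JOIN keeps every row from `students a`; unmatched rows get NULL for `students b`'s columns.
Matching on a.stu_id = b.stu_id. A NULL in a compared column never satisfies the condition.
- stu_id=NULL: no b row matches, row kept with b columns NULL.
- stu_id=7: 2 matching b row(s), so 2 row(s) emitted.
- stu_id=2: 2 matching b row(s), so 2 row(s) emitted.
- stu_id=2: 2 matching b row(s), so 2 row(s) emitted.
- stu_id=8: 1 matching b row(s), so 1 row(s) emitted.
- stu_id=7: 2 matching b row(s), so 2 row(s) emitted.
After projecting and ordering:
a.stu_id | a.name | b.name | b.stu_id
2 | Quinn | Quinn | 2
2 | Quinn | Quinn | 2
2 | Quinn | Quinn | 2
2 | Quinn | Quinn | 2
7 | Quinn | Quinn | 7
7 | Quinn | Zane | 7
7 | Zane | Quinn | 7
7 | Zane | Zane | 7
8 | Tom | Tom | 8
NULL | Zane | NULL | NULL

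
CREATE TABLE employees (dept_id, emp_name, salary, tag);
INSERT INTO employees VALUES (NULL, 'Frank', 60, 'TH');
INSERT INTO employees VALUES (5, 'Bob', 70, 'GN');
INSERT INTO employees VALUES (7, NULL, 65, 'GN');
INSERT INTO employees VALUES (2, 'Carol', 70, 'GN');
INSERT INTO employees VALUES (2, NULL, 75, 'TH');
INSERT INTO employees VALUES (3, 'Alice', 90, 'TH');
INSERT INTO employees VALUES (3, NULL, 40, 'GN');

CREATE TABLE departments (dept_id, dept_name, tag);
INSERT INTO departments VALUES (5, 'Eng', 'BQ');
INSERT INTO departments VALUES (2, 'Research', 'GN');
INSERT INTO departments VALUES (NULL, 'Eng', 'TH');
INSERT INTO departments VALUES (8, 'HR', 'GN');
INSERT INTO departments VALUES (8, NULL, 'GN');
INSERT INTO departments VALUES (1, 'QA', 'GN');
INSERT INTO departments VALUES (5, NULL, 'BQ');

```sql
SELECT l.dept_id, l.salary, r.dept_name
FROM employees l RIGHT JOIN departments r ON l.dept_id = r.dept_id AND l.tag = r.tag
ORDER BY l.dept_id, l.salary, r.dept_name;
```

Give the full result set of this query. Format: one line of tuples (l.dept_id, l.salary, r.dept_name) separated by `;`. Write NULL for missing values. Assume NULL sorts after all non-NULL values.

(2, 70, Research); (NULL, NULL, Eng); (NULL, NULL, Eng); (NULL, NULL, HR); (NULL, NULL, QA); (NULL, NULL, NULL); (NULL, NULL, NULL)

RIGHT JOIN keeps every row from `departments`; unmatched rows get NULL for `employees`'s columns.
Matching on l.dept_id = r.dept_id AND l.tag = r.tag. A NULL in a compared column never satisfies the condition.
Matched pairs: 1; unmatched r rows kept: 6.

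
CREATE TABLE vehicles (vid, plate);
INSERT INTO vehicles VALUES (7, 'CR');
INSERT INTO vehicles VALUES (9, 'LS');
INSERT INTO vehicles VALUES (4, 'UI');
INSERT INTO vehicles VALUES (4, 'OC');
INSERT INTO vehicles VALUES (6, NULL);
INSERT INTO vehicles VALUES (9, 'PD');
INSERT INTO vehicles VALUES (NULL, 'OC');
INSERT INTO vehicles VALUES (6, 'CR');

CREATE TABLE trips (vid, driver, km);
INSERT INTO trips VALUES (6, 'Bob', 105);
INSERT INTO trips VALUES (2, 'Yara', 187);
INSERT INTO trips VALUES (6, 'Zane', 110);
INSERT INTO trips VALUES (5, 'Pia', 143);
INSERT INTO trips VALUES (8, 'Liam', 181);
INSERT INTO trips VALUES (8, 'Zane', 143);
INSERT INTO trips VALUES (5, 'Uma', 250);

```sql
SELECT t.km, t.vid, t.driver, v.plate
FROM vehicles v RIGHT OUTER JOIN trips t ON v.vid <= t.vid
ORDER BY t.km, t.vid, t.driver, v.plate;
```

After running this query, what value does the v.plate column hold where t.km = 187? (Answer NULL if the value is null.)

NULL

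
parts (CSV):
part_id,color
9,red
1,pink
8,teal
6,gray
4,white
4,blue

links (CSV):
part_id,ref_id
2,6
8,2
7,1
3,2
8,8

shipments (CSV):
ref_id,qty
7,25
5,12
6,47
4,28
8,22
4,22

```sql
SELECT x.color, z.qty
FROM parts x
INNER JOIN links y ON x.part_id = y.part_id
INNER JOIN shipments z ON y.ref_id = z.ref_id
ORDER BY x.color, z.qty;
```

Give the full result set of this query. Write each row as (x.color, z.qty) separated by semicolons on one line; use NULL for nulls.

Evaluate left to right. First `parts x INNER JOIN links y` on part_id: 2 row(s).
Then INNER JOIN `shipments z` on ref_id: keep only rows whose y.ref_id appears in z.

(teal, 22)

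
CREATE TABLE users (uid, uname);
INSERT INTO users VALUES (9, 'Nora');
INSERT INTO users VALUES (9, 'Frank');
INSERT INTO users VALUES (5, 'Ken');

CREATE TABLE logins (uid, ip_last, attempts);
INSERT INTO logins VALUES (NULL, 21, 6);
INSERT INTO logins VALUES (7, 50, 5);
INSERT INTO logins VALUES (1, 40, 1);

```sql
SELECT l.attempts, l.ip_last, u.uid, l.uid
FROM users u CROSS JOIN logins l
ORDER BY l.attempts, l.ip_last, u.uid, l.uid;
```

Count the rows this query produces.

9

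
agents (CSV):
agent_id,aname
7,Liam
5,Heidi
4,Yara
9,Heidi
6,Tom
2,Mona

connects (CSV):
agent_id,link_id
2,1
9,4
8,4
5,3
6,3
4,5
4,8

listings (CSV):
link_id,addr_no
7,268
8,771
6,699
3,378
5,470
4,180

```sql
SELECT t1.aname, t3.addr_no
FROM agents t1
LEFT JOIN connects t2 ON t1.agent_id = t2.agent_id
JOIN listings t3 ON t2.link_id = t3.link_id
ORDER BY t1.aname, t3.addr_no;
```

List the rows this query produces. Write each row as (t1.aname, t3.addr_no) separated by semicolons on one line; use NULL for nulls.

(Heidi, 180); (Heidi, 378); (Tom, 378); (Yara, 470); (Yara, 771)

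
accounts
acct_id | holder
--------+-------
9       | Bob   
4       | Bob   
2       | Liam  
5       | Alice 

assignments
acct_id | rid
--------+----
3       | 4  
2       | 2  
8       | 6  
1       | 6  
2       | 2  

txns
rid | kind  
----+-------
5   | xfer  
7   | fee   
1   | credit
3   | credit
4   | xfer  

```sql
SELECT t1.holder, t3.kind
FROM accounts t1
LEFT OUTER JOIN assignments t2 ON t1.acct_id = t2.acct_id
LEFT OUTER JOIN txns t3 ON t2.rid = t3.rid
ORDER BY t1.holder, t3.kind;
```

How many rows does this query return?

Evaluate left to right. First `accounts t1 LEFT JOIN assignments t2` on acct_id: 5 row(s).
Then LEFT JOIN `txns t3` on rid: each of those 5 rows is kept; rows whose t2.rid has no match in t3 get NULL for t3's columns.
Result: 5 row(s).

5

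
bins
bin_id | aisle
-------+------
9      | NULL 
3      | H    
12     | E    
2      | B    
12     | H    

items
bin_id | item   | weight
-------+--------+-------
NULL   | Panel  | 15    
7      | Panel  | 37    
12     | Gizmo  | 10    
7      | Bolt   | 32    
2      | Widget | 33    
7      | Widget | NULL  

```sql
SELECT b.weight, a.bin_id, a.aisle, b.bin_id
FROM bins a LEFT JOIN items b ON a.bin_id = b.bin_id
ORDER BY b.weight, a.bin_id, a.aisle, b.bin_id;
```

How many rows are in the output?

LEFT JOIN keeps every row from `bins`; unmatched rows get NULL for `items`'s columns.
Matching on a.bin_id = b.bin_id. A NULL in a compared column never satisfies the condition.
- a[0] bin_id=9 → no match; kept with NULLs on the b side.
- a[1] bin_id=3 → no match; kept with NULLs on the b side.
- a[2] bin_id=12 → 1 match(es) in b → 1 row(s).
- a[3] bin_id=2 → 1 match(es) in b → 1 row(s).
- a[4] bin_id=12 → 1 match(es) in b → 1 row(s).
Total: 3 matched + 2 padded = 5 rows.

5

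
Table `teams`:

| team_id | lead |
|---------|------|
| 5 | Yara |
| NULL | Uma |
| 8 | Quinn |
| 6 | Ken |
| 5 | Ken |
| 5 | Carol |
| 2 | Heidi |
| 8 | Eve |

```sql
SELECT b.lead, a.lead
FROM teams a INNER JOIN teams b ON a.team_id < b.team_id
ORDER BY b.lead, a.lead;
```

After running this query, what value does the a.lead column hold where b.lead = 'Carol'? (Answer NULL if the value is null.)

INNER JOIN keeps only pairs where the ON condition holds.
Matching on a.team_id < b.team_id. A NULL in a compared column never satisfies the condition.
Matched pairs: 17.

Heidi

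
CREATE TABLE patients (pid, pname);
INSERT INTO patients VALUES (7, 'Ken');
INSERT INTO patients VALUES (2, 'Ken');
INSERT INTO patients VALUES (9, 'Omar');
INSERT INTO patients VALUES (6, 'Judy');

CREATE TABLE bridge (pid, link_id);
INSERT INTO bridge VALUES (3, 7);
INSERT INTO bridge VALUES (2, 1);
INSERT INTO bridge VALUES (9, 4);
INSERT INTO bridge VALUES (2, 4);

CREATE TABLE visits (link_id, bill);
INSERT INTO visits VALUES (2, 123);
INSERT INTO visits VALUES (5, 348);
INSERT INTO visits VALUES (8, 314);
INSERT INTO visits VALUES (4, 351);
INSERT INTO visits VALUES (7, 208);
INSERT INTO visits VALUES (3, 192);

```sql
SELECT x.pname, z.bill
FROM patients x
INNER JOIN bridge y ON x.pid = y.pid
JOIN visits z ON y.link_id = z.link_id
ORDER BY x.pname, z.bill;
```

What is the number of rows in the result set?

2

Step 1 — x INNER JOIN y on pid → 3 row(s).
Then INNER JOIN `visits z` on link_id: keep only rows whose y.link_id appears in z.
Result: 2 row(s).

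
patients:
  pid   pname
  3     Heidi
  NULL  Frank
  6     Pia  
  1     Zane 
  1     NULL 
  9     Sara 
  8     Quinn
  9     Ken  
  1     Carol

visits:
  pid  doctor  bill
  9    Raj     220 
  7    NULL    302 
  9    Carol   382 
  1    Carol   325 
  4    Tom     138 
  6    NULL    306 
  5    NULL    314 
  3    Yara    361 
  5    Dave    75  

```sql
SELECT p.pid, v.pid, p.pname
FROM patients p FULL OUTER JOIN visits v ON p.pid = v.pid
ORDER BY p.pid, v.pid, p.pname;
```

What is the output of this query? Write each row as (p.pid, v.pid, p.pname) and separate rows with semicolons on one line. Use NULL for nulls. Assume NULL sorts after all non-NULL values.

(1, 1, Carol); (1, 1, Zane); (1, 1, NULL); (3, 3, Heidi); (6, 6, Pia); (8, NULL, Quinn); (9, 9, Ken); (9, 9, Ken); (9, 9, Sara); (9, 9, Sara); (NULL, 4, NULL); (NULL, 5, NULL); (NULL, 5, NULL); (NULL, 7, NULL); (NULL, NULL, Frank)

FULL OUTER JOIN keeps every row from both sides; unmatched rows get NULL for the other side's columns.
Matching on p.pid = v.pid. A NULL in a compared column never satisfies the condition.
Matched pairs: 9; unmatched p rows kept: 2; unmatched v rows kept: 4.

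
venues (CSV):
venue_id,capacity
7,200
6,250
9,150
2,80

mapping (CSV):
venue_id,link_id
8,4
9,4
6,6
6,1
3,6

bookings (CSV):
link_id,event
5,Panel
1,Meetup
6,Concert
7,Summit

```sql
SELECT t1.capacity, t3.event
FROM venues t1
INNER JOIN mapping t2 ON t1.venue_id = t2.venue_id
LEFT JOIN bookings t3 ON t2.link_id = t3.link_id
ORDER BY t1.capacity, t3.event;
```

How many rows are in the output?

3

Joins associate left-to-right: venues INNER JOIN mapping on venue_id gives 3 intermediate row(s).
Then LEFT JOIN `bookings t3` on link_id: each of those 3 rows is kept; rows whose t2.link_id has no match in t3 get NULL for t3's columns.
Result: 3 row(s).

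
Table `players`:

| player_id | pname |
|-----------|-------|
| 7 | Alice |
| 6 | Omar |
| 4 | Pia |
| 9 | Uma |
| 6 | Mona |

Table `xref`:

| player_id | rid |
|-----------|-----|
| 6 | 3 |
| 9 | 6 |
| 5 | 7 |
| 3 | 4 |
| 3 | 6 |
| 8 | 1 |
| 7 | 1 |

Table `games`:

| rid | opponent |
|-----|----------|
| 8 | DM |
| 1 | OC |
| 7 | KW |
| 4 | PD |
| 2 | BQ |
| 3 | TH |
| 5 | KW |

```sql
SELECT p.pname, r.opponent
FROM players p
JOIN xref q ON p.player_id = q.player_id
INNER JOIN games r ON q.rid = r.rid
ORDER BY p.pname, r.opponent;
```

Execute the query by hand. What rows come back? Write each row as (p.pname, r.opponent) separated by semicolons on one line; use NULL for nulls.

(Alice, OC); (Mona, TH); (Omar, TH)

Evaluate left to right. First `players p INNER JOIN xref q` on player_id: 4 row(s).
Then INNER JOIN `games r` on rid: keep only rows whose q.rid appears in r.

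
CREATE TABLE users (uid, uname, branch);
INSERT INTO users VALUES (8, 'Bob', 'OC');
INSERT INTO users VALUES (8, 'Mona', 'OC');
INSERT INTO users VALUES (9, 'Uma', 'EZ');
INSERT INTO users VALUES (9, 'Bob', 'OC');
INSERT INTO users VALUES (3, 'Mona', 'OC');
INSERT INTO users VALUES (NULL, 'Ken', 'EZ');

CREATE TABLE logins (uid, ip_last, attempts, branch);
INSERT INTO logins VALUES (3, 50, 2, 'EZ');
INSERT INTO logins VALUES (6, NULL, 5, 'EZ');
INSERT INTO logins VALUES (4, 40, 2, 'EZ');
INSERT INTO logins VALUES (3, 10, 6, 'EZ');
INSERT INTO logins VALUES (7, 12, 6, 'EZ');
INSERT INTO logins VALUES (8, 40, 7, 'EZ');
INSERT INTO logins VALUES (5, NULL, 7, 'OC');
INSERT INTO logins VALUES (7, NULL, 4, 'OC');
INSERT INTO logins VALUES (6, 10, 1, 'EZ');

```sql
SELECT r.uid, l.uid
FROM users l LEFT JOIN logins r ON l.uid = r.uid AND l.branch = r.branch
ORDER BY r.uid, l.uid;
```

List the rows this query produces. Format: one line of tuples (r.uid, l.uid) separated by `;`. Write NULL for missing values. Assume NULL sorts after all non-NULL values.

(NULL, 3); (NULL, 8); (NULL, 8); (NULL, 9); (NULL, 9); (NULL, NULL)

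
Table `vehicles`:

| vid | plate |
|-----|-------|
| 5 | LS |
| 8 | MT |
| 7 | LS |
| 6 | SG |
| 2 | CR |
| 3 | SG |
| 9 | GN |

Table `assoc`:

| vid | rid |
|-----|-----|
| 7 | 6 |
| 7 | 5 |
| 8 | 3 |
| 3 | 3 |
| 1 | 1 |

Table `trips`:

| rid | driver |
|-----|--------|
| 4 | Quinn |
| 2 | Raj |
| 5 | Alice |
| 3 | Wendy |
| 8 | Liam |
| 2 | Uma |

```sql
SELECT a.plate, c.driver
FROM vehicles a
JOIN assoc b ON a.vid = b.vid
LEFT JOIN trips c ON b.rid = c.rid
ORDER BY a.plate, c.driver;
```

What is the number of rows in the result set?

Joins associate left-to-right: vehicles INNER JOIN assoc on vid gives 4 intermediate row(s).
Then LEFT JOIN `trips c` on rid: each of those 4 rows is kept; rows whose b.rid has no match in c get NULL for c's columns.
Result: 4 row(s).

4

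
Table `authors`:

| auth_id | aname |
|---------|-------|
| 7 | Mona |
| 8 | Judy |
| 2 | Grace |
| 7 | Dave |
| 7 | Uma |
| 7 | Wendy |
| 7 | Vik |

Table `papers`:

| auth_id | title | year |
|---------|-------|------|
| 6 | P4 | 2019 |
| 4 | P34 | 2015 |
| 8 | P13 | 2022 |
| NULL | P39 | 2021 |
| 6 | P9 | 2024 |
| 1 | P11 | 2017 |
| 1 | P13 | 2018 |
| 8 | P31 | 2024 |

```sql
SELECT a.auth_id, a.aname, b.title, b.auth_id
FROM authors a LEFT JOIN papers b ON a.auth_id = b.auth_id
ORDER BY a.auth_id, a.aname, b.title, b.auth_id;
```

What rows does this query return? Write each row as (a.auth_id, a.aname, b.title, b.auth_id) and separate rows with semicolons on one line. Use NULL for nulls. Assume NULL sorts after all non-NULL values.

(2, Grace, NULL, NULL); (7, Dave, NULL, NULL); (7, Mona, NULL, NULL); (7, Uma, NULL, NULL); (7, Vik, NULL, NULL); (7, Wendy, NULL, NULL); (8, Judy, P13, 8); (8, Judy, P31, 8)

LEFT JOIN keeps every row from `authors`; unmatched rows get NULL for `papers`'s columns.
Matching on a.auth_id = b.auth_id. A NULL in a compared column never satisfies the condition.
- auth_id=7: no b row matches, row kept with b columns NULL.
- auth_id=8: 2 matching b row(s), so 2 row(s) emitted.
- auth_id=2: no b row matches, row kept with b columns NULL.
- auth_id=7: no b row matches, row kept with b columns NULL.
- auth_id=7: no b row matches, row kept with b columns NULL.
- auth_id=7: no b row matches, row kept with b columns NULL.
- auth_id=7: no b row matches, row kept with b columns NULL.
After projecting and ordering:
a.auth_id | a.aname | b.title | b.auth_id
2 | Grace | NULL | NULL
7 | Dave | NULL | NULL
7 | Mona | NULL | NULL
7 | Uma | NULL | NULL
7 | Vik | NULL | NULL
7 | Wendy | NULL | NULL
8 | Judy | P13 | 8
8 | Judy | P31 | 8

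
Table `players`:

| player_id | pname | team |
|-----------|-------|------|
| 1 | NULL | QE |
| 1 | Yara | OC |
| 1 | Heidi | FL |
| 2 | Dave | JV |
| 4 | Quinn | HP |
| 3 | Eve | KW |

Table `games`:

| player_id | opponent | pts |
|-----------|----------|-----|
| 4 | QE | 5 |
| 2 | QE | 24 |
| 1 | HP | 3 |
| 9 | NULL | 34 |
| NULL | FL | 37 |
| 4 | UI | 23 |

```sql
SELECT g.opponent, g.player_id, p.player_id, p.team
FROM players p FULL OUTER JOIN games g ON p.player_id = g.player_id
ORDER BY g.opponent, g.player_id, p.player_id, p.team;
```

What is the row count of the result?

FULL OUTER JOIN keeps every row from both sides; unmatched rows get NULL for the other side's columns.
Matching on p.player_id = g.player_id. A NULL in a compared column never satisfies the condition.
Matched pairs: 6; unmatched p rows kept: 1; unmatched g rows kept: 2.
Total: 6 matched + 3 padded = 9 rows.

9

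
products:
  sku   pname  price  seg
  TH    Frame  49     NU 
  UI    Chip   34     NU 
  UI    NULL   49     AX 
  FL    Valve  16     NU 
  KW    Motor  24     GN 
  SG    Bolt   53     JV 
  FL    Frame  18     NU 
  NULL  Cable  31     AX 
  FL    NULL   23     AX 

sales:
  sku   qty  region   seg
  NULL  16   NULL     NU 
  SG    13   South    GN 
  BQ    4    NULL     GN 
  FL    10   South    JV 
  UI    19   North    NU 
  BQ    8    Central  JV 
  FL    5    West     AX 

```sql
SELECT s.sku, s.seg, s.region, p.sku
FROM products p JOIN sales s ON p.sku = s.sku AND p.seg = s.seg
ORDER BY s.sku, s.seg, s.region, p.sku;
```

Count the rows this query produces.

2

INNER JOIN keeps only pairs where the ON condition holds.
Matching on p.sku = s.sku AND p.seg = s.seg. A NULL in a compared column never satisfies the condition.
- p (sku=TH, seg=NU) has no partner → excluded.
- p (sku=UI, seg=NU) pairs with 1 row(s) of s.
- p (sku=UI, seg=AX) has no partner → excluded.
- p (sku=FL, seg=NU) has no partner → excluded.
- p (sku=KW, seg=GN) has no partner → excluded.
- p (sku=SG, seg=JV) has no partner → excluded.
- p (sku=FL, seg=NU) has no partner → excluded.
- p (sku=NULL, seg=AX) has no partner → excluded.
- p (sku=FL, seg=AX) pairs with 1 row(s) of s.
Total: 2 rows.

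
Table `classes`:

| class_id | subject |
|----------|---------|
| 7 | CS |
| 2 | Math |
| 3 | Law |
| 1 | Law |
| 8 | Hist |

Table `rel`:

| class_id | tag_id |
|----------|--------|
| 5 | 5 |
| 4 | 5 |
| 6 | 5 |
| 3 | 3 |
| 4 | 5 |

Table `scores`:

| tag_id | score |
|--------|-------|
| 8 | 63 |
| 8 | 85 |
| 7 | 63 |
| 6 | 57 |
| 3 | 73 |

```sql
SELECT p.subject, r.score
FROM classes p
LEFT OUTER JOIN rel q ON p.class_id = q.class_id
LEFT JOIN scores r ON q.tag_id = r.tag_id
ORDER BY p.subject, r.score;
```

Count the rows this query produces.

Joins associate left-to-right: classes LEFT JOIN rel on class_id gives 5 intermediate row(s).
Then LEFT JOIN `scores r` on tag_id: each of those 5 rows is kept; rows whose q.tag_id has no match in r get NULL for r's columns.
Result: 5 row(s).

5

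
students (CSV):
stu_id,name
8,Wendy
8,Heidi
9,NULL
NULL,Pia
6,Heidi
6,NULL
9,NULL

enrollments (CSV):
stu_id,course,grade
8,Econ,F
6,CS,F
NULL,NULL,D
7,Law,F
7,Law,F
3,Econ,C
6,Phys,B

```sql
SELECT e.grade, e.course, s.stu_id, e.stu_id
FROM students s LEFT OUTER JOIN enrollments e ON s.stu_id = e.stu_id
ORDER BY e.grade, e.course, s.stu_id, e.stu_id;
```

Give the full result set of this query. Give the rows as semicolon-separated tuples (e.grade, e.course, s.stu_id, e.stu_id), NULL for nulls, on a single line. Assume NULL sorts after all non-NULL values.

(B, Phys, 6, 6); (B, Phys, 6, 6); (F, CS, 6, 6); (F, CS, 6, 6); (F, Econ, 8, 8); (F, Econ, 8, 8); (NULL, NULL, 9, NULL); (NULL, NULL, 9, NULL); (NULL, NULL, NULL, NULL)

LEFT JOIN keeps every row from `students`; unmatched rows get NULL for `enrollments`'s columns.
Matching on s.stu_id = e.stu_id. A NULL in a compared column never satisfies the condition.
- s (stu_id=8) pairs with 1 row(s) of e.
- s (stu_id=8) pairs with 1 row(s) of e.
- s (stu_id=9) has no partner → padded with NULL.
- s (stu_id=NULL) has no partner → padded with NULL.
- s (stu_id=6) pairs with 2 row(s) of e.
- s (stu_id=6) pairs with 2 row(s) of e.
- s (stu_id=9) has no partner → padded with NULL.
After projecting and ordering:
e.grade | e.course | s.stu_id | e.stu_id
B | Phys | 6 | 6
B | Phys | 6 | 6
F | CS | 6 | 6
F | CS | 6 | 6
F | Econ | 8 | 8
F | Econ | 8 | 8
NULL | NULL | 9 | NULL
NULL | NULL | 9 | NULL
NULL | NULL | NULL | NULL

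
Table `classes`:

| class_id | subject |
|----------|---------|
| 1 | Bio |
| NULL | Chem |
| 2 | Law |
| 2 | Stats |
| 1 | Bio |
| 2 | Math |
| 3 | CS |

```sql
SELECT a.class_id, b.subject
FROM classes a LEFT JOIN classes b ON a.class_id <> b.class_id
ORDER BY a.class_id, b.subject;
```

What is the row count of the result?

LEFT JOIN keeps every row from `classes a`; unmatched rows get NULL for `classes b`'s columns.
Matching on a.class_id <> b.class_id. A NULL in a compared column never satisfies the condition.
Matched pairs: 22; unmatched a rows kept: 1.
Total: 22 matched + 1 padded = 23 rows.

23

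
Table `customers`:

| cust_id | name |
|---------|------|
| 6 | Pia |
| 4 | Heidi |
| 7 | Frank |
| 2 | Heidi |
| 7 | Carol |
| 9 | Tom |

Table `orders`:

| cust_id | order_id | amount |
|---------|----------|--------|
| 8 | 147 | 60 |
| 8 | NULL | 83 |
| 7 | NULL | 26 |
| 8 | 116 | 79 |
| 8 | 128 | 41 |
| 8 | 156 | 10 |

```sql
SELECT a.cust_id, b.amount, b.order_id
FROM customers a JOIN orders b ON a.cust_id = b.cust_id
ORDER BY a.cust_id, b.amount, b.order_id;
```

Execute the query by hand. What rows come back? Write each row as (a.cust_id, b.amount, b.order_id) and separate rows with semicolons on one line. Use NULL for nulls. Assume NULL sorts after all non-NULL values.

(7, 26, NULL); (7, 26, NULL)

INNER JOIN keeps only pairs where the ON condition holds.
Matching on a.cust_id = b.cust_id.
- a (cust_id=6) has no partner → excluded.
- a (cust_id=4) has no partner → excluded.
- a (cust_id=7) pairs with 1 row(s) of b.
- a (cust_id=2) has no partner → excluded.
- a (cust_id=7) pairs with 1 row(s) of b.
- a (cust_id=9) has no partner → excluded.
After projecting and ordering:
a.cust_id | b.amount | b.order_id
7 | 26 | NULL
7 | 26 | NULL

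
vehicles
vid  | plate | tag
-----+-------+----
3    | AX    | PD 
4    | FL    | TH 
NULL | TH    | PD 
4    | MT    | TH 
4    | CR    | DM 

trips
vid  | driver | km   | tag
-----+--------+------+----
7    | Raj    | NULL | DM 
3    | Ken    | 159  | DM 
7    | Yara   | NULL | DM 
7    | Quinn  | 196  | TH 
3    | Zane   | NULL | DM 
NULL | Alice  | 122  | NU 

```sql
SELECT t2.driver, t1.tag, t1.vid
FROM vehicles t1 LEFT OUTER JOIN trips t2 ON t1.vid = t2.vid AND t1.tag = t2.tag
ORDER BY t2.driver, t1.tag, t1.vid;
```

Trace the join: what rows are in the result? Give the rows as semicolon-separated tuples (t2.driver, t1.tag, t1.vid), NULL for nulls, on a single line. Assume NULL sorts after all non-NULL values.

LEFT JOIN keeps every row from `vehicles`; unmatched rows get NULL for `trips`'s columns.
Matching on t1.vid = t2.vid AND t1.tag = t2.tag. A NULL in a compared column never satisfies the condition.
- vid=3, tag=PD: no t2 row matches, row kept with t2 columns NULL.
- vid=4, tag=TH: no t2 row matches, row kept with t2 columns NULL.
- vid=NULL, tag=PD: no t2 row matches, row kept with t2 columns NULL.
- vid=4, tag=TH: no t2 row matches, row kept with t2 columns NULL.
- vid=4, tag=DM: no t2 row matches, row kept with t2 columns NULL.
After projecting and ordering:
t2.driver | t1.tag | t1.vid
NULL | DM | 4
NULL | PD | 3
NULL | PD | NULL
NULL | TH | 4
NULL | TH | 4

(NULL, DM, 4); (NULL, PD, 3); (NULL, PD, NULL); (NULL, TH, 4); (NULL, TH, 4)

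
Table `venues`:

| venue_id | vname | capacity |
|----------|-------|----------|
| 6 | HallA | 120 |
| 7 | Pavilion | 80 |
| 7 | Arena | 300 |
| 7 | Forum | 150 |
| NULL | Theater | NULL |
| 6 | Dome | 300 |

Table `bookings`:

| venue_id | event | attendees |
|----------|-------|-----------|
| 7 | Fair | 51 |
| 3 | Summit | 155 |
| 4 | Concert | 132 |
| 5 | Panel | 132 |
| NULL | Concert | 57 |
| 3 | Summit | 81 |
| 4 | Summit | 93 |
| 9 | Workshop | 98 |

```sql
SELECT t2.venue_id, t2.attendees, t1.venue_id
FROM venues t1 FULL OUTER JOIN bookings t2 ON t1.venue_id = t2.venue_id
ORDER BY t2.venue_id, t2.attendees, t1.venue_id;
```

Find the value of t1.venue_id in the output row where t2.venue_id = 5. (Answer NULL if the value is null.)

NULL

FULL OUTER JOIN keeps every row from both sides; unmatched rows get NULL for the other side's columns.
Matching on t1.venue_id = t2.venue_id. A NULL in a compared column never satisfies the condition.
- venue_id=6: no t2 row matches, row kept with t2 columns NULL.
- venue_id=7: 1 matching t2 row(s), so 1 row(s) emitted.
- venue_id=7: 1 matching t2 row(s), so 1 row(s) emitted.
- venue_id=7: 1 matching t2 row(s), so 1 row(s) emitted.
- venue_id=NULL: no t2 row matches, row kept with t2 columns NULL.
- venue_id=6: no t2 row matches, row kept with t2 columns NULL.
- 7 t2 row(s) had no t1 match → kept, t1 columns NULL.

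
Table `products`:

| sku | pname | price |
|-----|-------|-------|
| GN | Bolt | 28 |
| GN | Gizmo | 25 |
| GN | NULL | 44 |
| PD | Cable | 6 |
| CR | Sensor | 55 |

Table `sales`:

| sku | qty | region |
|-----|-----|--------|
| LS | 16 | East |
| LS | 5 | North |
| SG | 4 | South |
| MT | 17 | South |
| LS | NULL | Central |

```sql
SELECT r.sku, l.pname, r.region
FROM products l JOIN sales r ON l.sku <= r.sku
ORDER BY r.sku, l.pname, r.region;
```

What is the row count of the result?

21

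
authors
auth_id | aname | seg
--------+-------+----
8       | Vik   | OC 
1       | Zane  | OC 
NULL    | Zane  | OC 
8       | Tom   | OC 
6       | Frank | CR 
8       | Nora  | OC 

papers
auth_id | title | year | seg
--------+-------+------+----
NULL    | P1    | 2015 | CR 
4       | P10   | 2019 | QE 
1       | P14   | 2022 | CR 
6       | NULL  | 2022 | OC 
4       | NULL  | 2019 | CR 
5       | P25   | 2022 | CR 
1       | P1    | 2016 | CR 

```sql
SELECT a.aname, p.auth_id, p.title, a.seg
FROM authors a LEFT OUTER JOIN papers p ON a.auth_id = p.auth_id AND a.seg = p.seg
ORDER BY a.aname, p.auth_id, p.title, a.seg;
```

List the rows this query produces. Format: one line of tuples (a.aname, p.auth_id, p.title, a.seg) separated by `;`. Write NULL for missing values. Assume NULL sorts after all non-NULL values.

(Frank, NULL, NULL, CR); (Nora, NULL, NULL, OC); (Tom, NULL, NULL, OC); (Vik, NULL, NULL, OC); (Zane, NULL, NULL, OC); (Zane, NULL, NULL, OC)

LEFT JOIN keeps every row from `authors`; unmatched rows get NULL for `papers`'s columns.
Matching on a.auth_id = p.auth_id AND a.seg = p.seg. A NULL in a compared column never satisfies the condition.
- a[0] auth_id=8, seg=OC → no match; kept with NULLs on the p side.
- a[1] auth_id=1, seg=OC → no match; kept with NULLs on the p side.
- a[2] auth_id=NULL, seg=OC → no match; kept with NULLs on the p side.
- a[3] auth_id=8, seg=OC → no match; kept with NULLs on the p side.
- a[4] auth_id=6, seg=CR → no match; kept with NULLs on the p side.
- a[5] auth_id=8, seg=OC → no match; kept with NULLs on the p side.
After projecting and ordering:
a.aname | p.auth_id | p.title | a.seg
Frank | NULL | NULL | CR
Nora | NULL | NULL | OC
Tom | NULL | NULL | OC
Vik | NULL | NULL | OC
Zane | NULL | NULL | OC
Zane | NULL | NULL | OC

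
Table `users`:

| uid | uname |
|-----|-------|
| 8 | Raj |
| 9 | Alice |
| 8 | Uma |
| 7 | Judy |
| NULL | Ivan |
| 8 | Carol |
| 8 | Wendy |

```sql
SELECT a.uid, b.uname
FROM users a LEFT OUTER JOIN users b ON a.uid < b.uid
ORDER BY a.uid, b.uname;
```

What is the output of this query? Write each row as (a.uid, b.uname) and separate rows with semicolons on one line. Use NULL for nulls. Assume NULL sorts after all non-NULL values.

LEFT JOIN keeps every row from `users a`; unmatched rows get NULL for `users b`'s columns.
Matching on a.uid < b.uid. A NULL in a compared column never satisfies the condition.
- a row (uid=8): matches 1 b row(s) → 1 output row(s).
- a row (uid=9): no match → kept, b columns NULL.
- a row (uid=8): matches 1 b row(s) → 1 output row(s).
- a row (uid=7): matches 5 b row(s) → 5 output row(s).
- a row (uid=NULL): no match → kept, b columns NULL.
- a row (uid=8): matches 1 b row(s) → 1 output row(s).
- a row (uid=8): matches 1 b row(s) → 1 output row(s).

(7, Alice); (7, Carol); (7, Raj); (7, Uma); (7, Wendy); (8, Alice); (8, Alice); (8, Alice); (8, Alice); (9, NULL); (NULL, NULL)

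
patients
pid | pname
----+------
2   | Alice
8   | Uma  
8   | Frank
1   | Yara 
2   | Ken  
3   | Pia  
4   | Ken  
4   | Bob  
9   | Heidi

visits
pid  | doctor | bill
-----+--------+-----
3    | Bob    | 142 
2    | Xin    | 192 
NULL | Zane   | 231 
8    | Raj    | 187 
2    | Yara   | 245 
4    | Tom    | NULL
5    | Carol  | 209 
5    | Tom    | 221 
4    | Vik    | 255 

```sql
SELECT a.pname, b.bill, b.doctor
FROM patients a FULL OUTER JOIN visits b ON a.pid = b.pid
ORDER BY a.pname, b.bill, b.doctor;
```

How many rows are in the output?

16

FULL OUTER JOIN keeps every row from both sides; unmatched rows get NULL for the other side's columns.
Matching on a.pid = b.pid. A NULL in a compared column never satisfies the condition.
Matched pairs: 11; unmatched a rows kept: 2; unmatched b rows kept: 3.
Total: 11 matched + 5 padded = 16 rows.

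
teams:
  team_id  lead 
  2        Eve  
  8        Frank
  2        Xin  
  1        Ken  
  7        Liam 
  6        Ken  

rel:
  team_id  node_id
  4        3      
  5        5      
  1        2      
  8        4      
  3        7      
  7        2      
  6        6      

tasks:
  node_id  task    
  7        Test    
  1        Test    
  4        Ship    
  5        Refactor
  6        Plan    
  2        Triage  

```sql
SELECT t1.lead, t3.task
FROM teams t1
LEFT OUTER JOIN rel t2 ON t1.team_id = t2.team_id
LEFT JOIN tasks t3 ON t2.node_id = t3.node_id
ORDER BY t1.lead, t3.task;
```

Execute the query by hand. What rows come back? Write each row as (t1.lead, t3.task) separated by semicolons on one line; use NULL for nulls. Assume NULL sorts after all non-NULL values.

Evaluate left to right. First `teams t1 LEFT JOIN rel t2` on team_id: 6 row(s).
Then LEFT JOIN `tasks t3` on node_id: each of those 6 rows is kept; rows whose t2.node_id has no match in t3 get NULL for t3's columns.

(Eve, NULL); (Frank, Ship); (Ken, Plan); (Ken, Triage); (Liam, Triage); (Xin, NULL)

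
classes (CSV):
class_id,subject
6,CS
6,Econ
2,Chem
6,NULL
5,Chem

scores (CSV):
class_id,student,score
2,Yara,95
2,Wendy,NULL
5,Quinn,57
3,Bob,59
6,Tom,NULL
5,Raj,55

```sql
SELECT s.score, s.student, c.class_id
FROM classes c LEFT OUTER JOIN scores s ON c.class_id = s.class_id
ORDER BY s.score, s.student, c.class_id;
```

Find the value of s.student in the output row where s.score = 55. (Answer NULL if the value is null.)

LEFT JOIN keeps every row from `classes`; unmatched rows get NULL for `scores`'s columns.
Matching on c.class_id = s.class_id.
- class_id=6: 1 matching s row(s), so 1 row(s) emitted.
- class_id=6: 1 matching s row(s), so 1 row(s) emitted.
- class_id=2: 2 matching s row(s), so 2 row(s) emitted.
- class_id=6: 1 matching s row(s), so 1 row(s) emitted.
- class_id=5: 2 matching s row(s), so 2 row(s) emitted.

Raj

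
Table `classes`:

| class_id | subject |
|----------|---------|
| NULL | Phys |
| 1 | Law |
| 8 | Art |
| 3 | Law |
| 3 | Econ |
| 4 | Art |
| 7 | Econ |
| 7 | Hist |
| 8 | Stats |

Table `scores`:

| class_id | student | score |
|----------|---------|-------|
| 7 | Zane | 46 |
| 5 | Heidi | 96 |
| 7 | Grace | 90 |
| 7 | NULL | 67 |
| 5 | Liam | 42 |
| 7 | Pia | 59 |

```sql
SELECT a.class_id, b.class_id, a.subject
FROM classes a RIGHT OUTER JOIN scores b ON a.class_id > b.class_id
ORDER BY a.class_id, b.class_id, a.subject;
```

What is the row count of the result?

RIGHT JOIN keeps every row from `scores`; unmatched rows get NULL for `classes`'s columns.
Matching on a.class_id > b.class_id. A NULL in a compared column never satisfies the condition.
Matched pairs: 16; unmatched b rows kept: 0.
Total: 16 rows.

16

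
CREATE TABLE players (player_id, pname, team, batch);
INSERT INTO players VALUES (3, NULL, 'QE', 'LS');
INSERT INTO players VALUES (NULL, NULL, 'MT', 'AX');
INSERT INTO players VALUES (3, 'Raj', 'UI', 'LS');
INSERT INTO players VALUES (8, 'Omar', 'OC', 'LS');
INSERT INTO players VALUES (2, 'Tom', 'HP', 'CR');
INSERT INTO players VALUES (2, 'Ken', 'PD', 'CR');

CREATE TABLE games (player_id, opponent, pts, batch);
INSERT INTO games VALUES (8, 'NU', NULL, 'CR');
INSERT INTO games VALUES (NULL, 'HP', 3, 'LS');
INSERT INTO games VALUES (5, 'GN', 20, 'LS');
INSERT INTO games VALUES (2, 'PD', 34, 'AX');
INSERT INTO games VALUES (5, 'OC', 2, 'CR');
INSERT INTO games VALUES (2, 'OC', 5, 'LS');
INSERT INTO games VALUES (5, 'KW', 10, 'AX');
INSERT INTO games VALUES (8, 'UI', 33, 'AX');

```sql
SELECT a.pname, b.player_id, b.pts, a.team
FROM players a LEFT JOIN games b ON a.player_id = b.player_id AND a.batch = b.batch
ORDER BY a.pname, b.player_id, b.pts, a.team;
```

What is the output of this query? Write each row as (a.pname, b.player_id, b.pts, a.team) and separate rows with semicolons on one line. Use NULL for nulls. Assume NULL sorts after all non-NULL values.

(Ken, NULL, NULL, PD); (Omar, NULL, NULL, OC); (Raj, NULL, NULL, UI); (Tom, NULL, NULL, HP); (NULL, NULL, NULL, MT); (NULL, NULL, NULL, QE)

LEFT JOIN keeps every row from `players`; unmatched rows get NULL for `games`'s columns.
Matching on a.player_id = b.player_id AND a.batch = b.batch. A NULL in a compared column never satisfies the condition.
Matched pairs: 0; unmatched a rows kept: 6.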